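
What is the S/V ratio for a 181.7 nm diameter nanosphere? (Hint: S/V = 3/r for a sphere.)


Radius r = 181.7/2 = 90.85 nm
S/V = 3 / r = 3 / 90.85
S/V = 0.033 nm^-1

0.033


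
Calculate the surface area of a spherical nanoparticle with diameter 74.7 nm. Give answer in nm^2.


Radius r = 74.7/2 = 37.35 nm
Surface area SA = 4 * pi * r^2
SA = 4 * pi * (37.35)^2
SA = 17530.37 nm^2

17530.37


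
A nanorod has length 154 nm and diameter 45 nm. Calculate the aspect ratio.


Aspect ratio AR = length / diameter
AR = 154 / 45
AR = 3.42

3.42


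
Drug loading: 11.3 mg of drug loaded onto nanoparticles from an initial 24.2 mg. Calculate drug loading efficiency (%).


Drug loading efficiency = (drug loaded / drug initial) * 100
DLE = 11.3 / 24.2 * 100
DLE = 0.4669 * 100
DLE = 46.69%

46.69


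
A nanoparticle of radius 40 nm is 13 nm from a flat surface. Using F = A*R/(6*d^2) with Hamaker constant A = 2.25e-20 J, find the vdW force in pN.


Convert to SI: R = 40 nm = 4e-08 m, d = 13 nm = 1.3e-08 m
F = A * R / (6 * d^2)
F = 2.25e-20 * 4e-08 / (6 * (1.3e-08)^2)
F = 8.87574e-13 N = 0.888 pN

0.888


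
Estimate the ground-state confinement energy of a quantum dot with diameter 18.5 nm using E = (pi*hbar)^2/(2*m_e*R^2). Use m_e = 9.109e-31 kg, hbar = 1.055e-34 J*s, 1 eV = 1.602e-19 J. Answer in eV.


Radius R = 18.5/2 = 9.25 nm = 9.25e-09 m
E = (pi * 1.055e-34)^2 / (2 * 9.109e-31 * (9.25e-09)^2)
E(J) = 7.04726e-22
E = E(J) / 1.602e-19 = 0.0044 eV

0.0044


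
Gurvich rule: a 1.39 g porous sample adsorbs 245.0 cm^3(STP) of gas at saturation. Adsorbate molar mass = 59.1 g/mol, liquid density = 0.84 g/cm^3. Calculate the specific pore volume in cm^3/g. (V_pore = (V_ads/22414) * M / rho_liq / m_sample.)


Moles adsorbed n = V_ads / 22414 = 245.0 / 22414 = 1.093067e-02 mol
Liquid volume V_liq = n * M / rho_liq = 1.093067e-02 * 59.1 / 0.84 = 0.76905 cm^3
Specific pore volume V_pore = V_liq / m_sample = 0.76905 / 1.39
V_pore = 0.5533 cm^3/g

0.5533


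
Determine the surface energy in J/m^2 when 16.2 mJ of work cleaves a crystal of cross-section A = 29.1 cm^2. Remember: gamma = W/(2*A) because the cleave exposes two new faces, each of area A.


Convert: A = 29.1 cm^2 = 0.00291 m^2, W = 16.2 mJ = 0.0162 J
Cleaving exposes two faces of area A, so total new surface = 2*A and gamma = W / (2*A)
gamma = 0.0162 / (2 * 0.00291)
gamma = 2.784 J/m^2

2.784


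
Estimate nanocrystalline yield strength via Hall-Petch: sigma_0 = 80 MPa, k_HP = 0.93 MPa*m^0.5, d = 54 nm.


d = 54 nm = 5.4e-08 m
sqrt(d) = 0.000232379
Hall-Petch contribution = k / sqrt(d) = 0.93 / 0.000232379 = 4002.1 MPa
sigma = sigma_0 + k/sqrt(d) = 80 + 4002.1 = 4082.1 MPa

4082.1


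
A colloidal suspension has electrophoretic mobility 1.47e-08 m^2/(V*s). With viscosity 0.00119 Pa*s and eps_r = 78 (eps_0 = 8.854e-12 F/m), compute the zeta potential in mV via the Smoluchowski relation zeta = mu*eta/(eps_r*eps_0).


Smoluchowski equation: zeta = mu * eta / (eps_r * eps_0)
zeta = 1.47e-08 * 0.00119 / (78 * 8.854e-12)
zeta = 0.02533 V = 25.33 mV

25.33


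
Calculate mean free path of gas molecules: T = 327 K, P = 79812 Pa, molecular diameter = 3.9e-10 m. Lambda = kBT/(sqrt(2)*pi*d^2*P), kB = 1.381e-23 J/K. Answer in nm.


Mean free path: lambda = kB*T / (sqrt(2) * pi * d^2 * P)
lambda = 1.381e-23 * 327 / (sqrt(2) * pi * (3.9e-10)^2 * 79812)
lambda = 8.37296e-08 m
lambda = 83.73 nm

83.73


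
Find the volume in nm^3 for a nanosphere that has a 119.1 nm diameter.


Radius r = 119.1/2 = 59.55 nm
Volume V = (4/3) * pi * r^3
V = (4/3) * pi * (59.55)^3
V = 884573.46 nm^3

884573.46


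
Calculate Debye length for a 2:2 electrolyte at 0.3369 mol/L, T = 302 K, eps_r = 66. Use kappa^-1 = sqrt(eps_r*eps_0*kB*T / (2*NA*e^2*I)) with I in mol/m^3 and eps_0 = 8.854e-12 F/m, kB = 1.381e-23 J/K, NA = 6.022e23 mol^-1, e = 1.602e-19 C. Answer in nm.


Ionic strength I = 0.3369 * 2^2 * 1000 = 1347.6 mol/m^3
kappa^-1 = sqrt(66 * 8.854e-12 * 1.381e-23 * 302 / (2 * 6.022e23 * (1.602e-19)^2 * 1347.6))
kappa^-1 = 0.242 nm

0.242


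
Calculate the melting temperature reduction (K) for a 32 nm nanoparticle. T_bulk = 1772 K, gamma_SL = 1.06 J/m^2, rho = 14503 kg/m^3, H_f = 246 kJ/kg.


Radius R = 32/2 = 16 nm = 1.6e-08 m
Convert H_f = 246 kJ/kg = 246000 J/kg
dT = 2 * gamma_SL * T_bulk / (rho * H_f * R)
dT = 2 * 1.06 * 1772 / (14503 * 246000 * 1.6e-08)
dT = 65.8 K

65.8


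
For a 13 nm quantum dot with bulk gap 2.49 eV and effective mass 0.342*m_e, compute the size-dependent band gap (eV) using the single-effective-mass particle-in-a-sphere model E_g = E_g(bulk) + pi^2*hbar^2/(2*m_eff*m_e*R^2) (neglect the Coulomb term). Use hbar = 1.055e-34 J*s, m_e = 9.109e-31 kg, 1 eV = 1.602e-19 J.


Radius R = 13/2 nm = 6.5e-09 m
Confinement energy dE = pi^2 * hbar^2 / (2 * m_eff * m_e * R^2)
dE = pi^2 * (1.055e-34)^2 / (2 * 0.342 * 9.109e-31 * (6.5e-09)^2) J, divided by 1.602e-19 J/eV
dE = 0.026 eV
Total band gap = E_g(bulk) + dE = 2.49 + 0.026 = 2.516 eV

2.516


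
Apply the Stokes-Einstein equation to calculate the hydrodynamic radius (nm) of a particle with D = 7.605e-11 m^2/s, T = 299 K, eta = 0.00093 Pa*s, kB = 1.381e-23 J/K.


Stokes-Einstein: R = kB*T / (6*pi*eta*D)
R = 1.381e-23 * 299 / (6 * pi * 0.00093 * 7.605e-11)
R = 3.09729e-09 m = 3.1 nm

3.1


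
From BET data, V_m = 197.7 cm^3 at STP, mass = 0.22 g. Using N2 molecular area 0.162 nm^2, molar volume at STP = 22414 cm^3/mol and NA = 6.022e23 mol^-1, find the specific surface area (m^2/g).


Number of moles in monolayer = V_m / 22414 = 197.7 / 22414 = 0.00882038
Number of molecules = moles * NA = 0.00882038 * 6.022e23
SA = molecules * sigma / mass
SA = (197.7 / 22414) * 6.022e23 * 0.162e-18 / 0.22
SA = 3911.3 m^2/g

3911.3


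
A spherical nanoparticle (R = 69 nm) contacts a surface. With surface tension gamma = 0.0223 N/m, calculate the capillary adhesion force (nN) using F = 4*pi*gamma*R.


Convert radius: R = 69 nm = 6.9e-08 m
F = 4 * pi * gamma * R
F = 4 * pi * 0.0223 * 6.9e-08
F = 1.93359e-08 N = 19.3359 nN

19.3359


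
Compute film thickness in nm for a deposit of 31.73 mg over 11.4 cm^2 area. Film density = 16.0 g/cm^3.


Convert: m = 31.73 mg = 3.1730e-05 kg, A = 11.4 cm^2 = 1.1400e-03 m^2, rho = 16.0 g/cm^3 = 16000 kg/m^3
t = m / (A * rho)
t = 3.1730e-05 / (1.1400e-03 * 16000)
t = 1.7396e-06 m = 1739.6 nm

1739.6


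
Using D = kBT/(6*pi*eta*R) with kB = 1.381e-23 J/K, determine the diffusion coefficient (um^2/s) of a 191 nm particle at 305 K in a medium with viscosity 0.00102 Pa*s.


Radius R = 191/2 = 95.5 nm = 9.55e-08 m
D = kB*T / (6*pi*eta*R)
D = 1.381e-23 * 305 / (6 * pi * 0.00102 * 9.55e-08)
D = 2.29398e-12 m^2/s = 2.294 um^2/s

2.294


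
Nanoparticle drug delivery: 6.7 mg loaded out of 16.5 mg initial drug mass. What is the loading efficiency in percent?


Drug loading efficiency = (drug loaded / drug initial) * 100
DLE = 6.7 / 16.5 * 100
DLE = 0.4061 * 100
DLE = 40.61%

40.61


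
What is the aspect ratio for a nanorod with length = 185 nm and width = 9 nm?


Aspect ratio AR = length / diameter
AR = 185 / 9
AR = 20.56

20.56


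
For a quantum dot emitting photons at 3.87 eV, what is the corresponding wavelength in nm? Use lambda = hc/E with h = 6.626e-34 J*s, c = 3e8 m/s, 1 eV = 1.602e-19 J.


Convert energy: E = 3.87 eV = 3.87 * 1.602e-19 = 6.19974e-19 J
lambda = h*c / E = 6.626e-34 * 3e8 / 6.19974e-19
lambda = 3.20626e-07 m = 320.6 nm

320.6


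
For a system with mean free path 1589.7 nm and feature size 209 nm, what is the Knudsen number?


Knudsen number Kn = lambda / L
Kn = 1589.7 / 209
Kn = 7.6062

7.6062


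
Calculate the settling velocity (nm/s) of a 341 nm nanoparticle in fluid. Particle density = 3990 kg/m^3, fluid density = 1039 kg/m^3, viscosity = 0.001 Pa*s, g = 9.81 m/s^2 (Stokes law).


Radius R = 341/2 nm = 1.705e-07 m
Density difference = 3990 - 1039 = 2951 kg/m^3
v = 2 * R^2 * (rho_p - rho_f) * g / (9 * eta)
v = 2 * (1.705e-07)^2 * 2951 * 9.81 / (9 * 0.001)
v = 1.87014e-07 m/s = 187.0142 nm/s

187.0142


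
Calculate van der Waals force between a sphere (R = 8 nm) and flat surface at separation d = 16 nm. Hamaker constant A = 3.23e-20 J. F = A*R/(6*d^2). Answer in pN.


Convert to SI: R = 8 nm = 8e-09 m, d = 16 nm = 1.6e-08 m
F = A * R / (6 * d^2)
F = 3.23e-20 * 8e-09 / (6 * (1.6e-08)^2)
F = 1.68229e-13 N = 0.168 pN

0.168


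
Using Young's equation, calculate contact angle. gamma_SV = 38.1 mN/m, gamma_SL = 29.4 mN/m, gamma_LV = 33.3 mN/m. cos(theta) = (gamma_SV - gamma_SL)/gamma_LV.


cos(theta) = (gamma_SV - gamma_SL) / gamma_LV
cos(theta) = (38.1 - 29.4) / 33.3
cos(theta) = 0.261261
theta = arccos(0.261261) = 74.86 degrees

74.86


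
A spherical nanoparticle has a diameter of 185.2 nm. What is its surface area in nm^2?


Radius r = 185.2/2 = 92.6 nm
Surface area SA = 4 * pi * r^2
SA = 4 * pi * (92.6)^2
SA = 107753.61 nm^2

107753.61


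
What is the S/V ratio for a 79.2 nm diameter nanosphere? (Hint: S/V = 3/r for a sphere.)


Radius r = 79.2/2 = 39.6 nm
S/V = 3 / r = 3 / 39.6
S/V = 0.0758 nm^-1

0.0758


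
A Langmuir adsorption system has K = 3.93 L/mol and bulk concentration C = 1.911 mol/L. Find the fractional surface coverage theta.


Langmuir isotherm: theta = K*C / (1 + K*C)
K*C = 3.93 * 1.911 = 7.51023
theta = 7.51023 / (1 + 7.51023) = 7.51023 / 8.51023
theta = 0.8825

0.8825


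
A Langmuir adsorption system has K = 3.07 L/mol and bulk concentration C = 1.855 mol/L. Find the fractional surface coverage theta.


Langmuir isotherm: theta = K*C / (1 + K*C)
K*C = 3.07 * 1.855 = 5.69485
theta = 5.69485 / (1 + 5.69485) = 5.69485 / 6.69485
theta = 0.8506

0.8506


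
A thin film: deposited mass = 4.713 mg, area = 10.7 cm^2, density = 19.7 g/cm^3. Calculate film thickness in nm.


Convert: m = 4.713 mg = 4.7130e-06 kg, A = 10.7 cm^2 = 1.0700e-03 m^2, rho = 19.7 g/cm^3 = 19700 kg/m^3
t = m / (A * rho)
t = 4.7130e-06 / (1.0700e-03 * 19700)
t = 2.2359e-07 m = 223.6 nm

223.6


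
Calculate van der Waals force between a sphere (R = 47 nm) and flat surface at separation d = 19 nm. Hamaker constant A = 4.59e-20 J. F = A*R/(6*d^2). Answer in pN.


Convert to SI: R = 47 nm = 4.7e-08 m, d = 19 nm = 1.9e-08 m
F = A * R / (6 * d^2)
F = 4.59e-20 * 4.7e-08 / (6 * (1.9e-08)^2)
F = 9.95983e-13 N = 0.996 pN

0.996


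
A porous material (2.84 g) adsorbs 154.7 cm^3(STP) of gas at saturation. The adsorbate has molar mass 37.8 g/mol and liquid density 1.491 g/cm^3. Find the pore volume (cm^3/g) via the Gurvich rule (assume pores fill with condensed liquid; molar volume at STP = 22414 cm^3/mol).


Moles adsorbed n = V_ads / 22414 = 154.7 / 22414 = 6.901936e-03 mol
Liquid volume V_liq = n * M / rho_liq = 6.901936e-03 * 37.8 / 1.491 = 0.17498 cm^3
Specific pore volume V_pore = V_liq / m_sample = 0.17498 / 2.84
V_pore = 0.0616 cm^3/g

0.0616


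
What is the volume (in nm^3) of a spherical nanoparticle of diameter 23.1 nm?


Radius r = 23.1/2 = 11.55 nm
Volume V = (4/3) * pi * r^3
V = (4/3) * pi * (11.55)^3
V = 6454.08 nm^3

6454.08


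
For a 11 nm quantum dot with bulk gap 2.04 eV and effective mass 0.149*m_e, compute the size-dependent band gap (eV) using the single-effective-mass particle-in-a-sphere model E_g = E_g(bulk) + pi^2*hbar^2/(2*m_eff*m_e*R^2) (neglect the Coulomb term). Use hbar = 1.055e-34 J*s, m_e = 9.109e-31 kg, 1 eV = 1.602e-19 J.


Radius R = 11/2 nm = 5.5e-09 m
Confinement energy dE = pi^2 * hbar^2 / (2 * m_eff * m_e * R^2)
dE = pi^2 * (1.055e-34)^2 / (2 * 0.149 * 9.109e-31 * (5.5e-09)^2) J, divided by 1.602e-19 J/eV
dE = 0.0835 eV
Total band gap = E_g(bulk) + dE = 2.04 + 0.0835 = 2.1235 eV

2.1235


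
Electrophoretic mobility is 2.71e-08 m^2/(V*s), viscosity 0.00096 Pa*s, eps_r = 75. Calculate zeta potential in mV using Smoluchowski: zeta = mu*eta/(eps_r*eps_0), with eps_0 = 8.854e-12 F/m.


Smoluchowski equation: zeta = mu * eta / (eps_r * eps_0)
zeta = 2.71e-08 * 0.00096 / (75 * 8.854e-12)
zeta = 0.039178 V = 39.18 mV

39.18


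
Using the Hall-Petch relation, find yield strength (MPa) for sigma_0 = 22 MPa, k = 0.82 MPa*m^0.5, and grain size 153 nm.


d = 153 nm = 1.53e-07 m
sqrt(d) = 0.0003911521
Hall-Petch contribution = k / sqrt(d) = 0.82 / 0.0003911521 = 2096.4 MPa
sigma = sigma_0 + k/sqrt(d) = 22 + 2096.4 = 2118.4 MPa

2118.4


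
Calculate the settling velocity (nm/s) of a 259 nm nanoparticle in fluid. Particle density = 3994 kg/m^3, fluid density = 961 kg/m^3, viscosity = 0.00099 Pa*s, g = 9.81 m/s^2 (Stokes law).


Radius R = 259/2 nm = 1.295e-07 m
Density difference = 3994 - 961 = 3033 kg/m^3
v = 2 * R^2 * (rho_p - rho_f) * g / (9 * eta)
v = 2 * (1.295e-07)^2 * 3033 * 9.81 / (9 * 0.00099)
v = 1.12004e-07 m/s = 112.0039 nm/s

112.0039


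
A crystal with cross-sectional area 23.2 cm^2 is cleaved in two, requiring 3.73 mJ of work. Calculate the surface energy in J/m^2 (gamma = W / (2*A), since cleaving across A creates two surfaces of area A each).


Convert: A = 23.2 cm^2 = 0.00232 m^2, W = 3.73 mJ = 0.00373 J
Cleaving exposes two faces of area A, so total new surface = 2*A and gamma = W / (2*A)
gamma = 0.00373 / (2 * 0.00232)
gamma = 0.804 J/m^2

0.804


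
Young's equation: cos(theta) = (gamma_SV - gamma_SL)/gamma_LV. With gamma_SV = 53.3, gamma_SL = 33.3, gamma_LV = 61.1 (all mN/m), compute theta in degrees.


cos(theta) = (gamma_SV - gamma_SL) / gamma_LV
cos(theta) = (53.3 - 33.3) / 61.1
cos(theta) = 0.327332
theta = arccos(0.327332) = 70.89 degrees

70.89


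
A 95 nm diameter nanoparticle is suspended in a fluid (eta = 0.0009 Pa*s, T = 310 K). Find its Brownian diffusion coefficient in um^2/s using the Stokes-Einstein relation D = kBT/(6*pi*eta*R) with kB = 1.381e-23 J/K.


Radius R = 95/2 = 47.5 nm = 4.75e-08 m
D = kB*T / (6*pi*eta*R)
D = 1.381e-23 * 310 / (6 * pi * 0.0009 * 4.75e-08)
D = 5.31273e-12 m^2/s = 5.313 um^2/s

5.313


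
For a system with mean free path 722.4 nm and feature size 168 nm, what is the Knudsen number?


Knudsen number Kn = lambda / L
Kn = 722.4 / 168
Kn = 4.3

4.3


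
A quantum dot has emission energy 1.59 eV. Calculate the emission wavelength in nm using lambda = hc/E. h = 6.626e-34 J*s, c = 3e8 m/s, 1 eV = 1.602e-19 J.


Convert energy: E = 1.59 eV = 1.59 * 1.602e-19 = 2.54718e-19 J
lambda = h*c / E = 6.626e-34 * 3e8 / 2.54718e-19
lambda = 7.80392e-07 m = 780.4 nm

780.4


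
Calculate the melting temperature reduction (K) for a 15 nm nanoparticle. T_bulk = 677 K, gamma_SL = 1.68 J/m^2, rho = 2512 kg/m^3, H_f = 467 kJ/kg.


Radius R = 15/2 = 7.5 nm = 7.5e-09 m
Convert H_f = 467 kJ/kg = 467000 J/kg
dT = 2 * gamma_SL * T_bulk / (rho * H_f * R)
dT = 2 * 1.68 * 677 / (2512 * 467000 * 7.5e-09)
dT = 258.5 K

258.5


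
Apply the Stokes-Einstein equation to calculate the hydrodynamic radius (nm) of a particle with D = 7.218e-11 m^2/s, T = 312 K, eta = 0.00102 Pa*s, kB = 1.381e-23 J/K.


Stokes-Einstein: R = kB*T / (6*pi*eta*D)
R = 1.381e-23 * 312 / (6 * pi * 0.00102 * 7.218e-11)
R = 3.10477e-09 m = 3.1 nm

3.1


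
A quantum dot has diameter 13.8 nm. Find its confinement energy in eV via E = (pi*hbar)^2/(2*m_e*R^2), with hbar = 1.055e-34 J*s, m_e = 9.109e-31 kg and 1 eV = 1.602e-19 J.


Radius R = 13.8/2 = 6.9 nm = 6.9e-09 m
E = (pi * 1.055e-34)^2 / (2 * 9.109e-31 * (6.9e-09)^2)
E(J) = 1.2665e-21
E = E(J) / 1.602e-19 = 0.0079 eV

0.0079


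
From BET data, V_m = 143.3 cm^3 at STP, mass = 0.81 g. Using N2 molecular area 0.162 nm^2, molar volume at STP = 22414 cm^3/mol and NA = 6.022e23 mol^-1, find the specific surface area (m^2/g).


Number of moles in monolayer = V_m / 22414 = 143.3 / 22414 = 0.00639333
Number of molecules = moles * NA = 0.00639333 * 6.022e23
SA = molecules * sigma / mass
SA = (143.3 / 22414) * 6.022e23 * 0.162e-18 / 0.81
SA = 770.0 m^2/g

770.0


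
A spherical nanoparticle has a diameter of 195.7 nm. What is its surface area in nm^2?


Radius r = 195.7/2 = 97.85 nm
Surface area SA = 4 * pi * r^2
SA = 4 * pi * (97.85)^2
SA = 120318.25 nm^2

120318.25


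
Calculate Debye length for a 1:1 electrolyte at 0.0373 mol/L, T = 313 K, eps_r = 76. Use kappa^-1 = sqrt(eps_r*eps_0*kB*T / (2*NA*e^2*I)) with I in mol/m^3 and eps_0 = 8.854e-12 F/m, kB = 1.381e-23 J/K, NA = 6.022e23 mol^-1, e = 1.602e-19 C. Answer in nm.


Ionic strength I = 0.0373 * 1^2 * 1000 = 37.3 mol/m^3
kappa^-1 = sqrt(76 * 8.854e-12 * 1.381e-23 * 313 / (2 * 6.022e23 * (1.602e-19)^2 * 37.3))
kappa^-1 = 1.588 nm

1.588


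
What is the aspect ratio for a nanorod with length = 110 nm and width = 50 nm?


Aspect ratio AR = length / diameter
AR = 110 / 50
AR = 2.2

2.2


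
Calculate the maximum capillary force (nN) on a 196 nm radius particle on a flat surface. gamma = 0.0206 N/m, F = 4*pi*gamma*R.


Convert radius: R = 196 nm = 1.96e-07 m
F = 4 * pi * gamma * R
F = 4 * pi * 0.0206 * 1.96e-07
F = 5.0738e-08 N = 50.738 nN

50.738


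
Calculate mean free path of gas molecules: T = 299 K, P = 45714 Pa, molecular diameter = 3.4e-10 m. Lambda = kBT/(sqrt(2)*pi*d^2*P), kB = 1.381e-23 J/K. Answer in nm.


Mean free path: lambda = kB*T / (sqrt(2) * pi * d^2 * P)
lambda = 1.381e-23 * 299 / (sqrt(2) * pi * (3.4e-10)^2 * 45714)
lambda = 1.7587e-07 m
lambda = 175.87 nm

175.87


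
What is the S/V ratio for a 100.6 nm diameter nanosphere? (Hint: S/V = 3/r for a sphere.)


Radius r = 100.6/2 = 50.3 nm
S/V = 3 / r = 3 / 50.3
S/V = 0.0596 nm^-1

0.0596


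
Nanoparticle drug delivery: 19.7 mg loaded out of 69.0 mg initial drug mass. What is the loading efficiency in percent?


Drug loading efficiency = (drug loaded / drug initial) * 100
DLE = 19.7 / 69.0 * 100
DLE = 0.2855 * 100
DLE = 28.55%

28.55


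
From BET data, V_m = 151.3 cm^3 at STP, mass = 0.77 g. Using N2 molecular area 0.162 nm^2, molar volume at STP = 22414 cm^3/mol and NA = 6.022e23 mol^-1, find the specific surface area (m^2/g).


Number of moles in monolayer = V_m / 22414 = 151.3 / 22414 = 0.00675025
Number of molecules = moles * NA = 0.00675025 * 6.022e23
SA = molecules * sigma / mass
SA = (151.3 / 22414) * 6.022e23 * 0.162e-18 / 0.77
SA = 855.2 m^2/g

855.2


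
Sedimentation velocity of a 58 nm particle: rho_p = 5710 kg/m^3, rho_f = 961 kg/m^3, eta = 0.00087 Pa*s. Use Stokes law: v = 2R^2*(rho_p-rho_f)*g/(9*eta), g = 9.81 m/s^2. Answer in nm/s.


Radius R = 58/2 nm = 2.9e-08 m
Density difference = 5710 - 961 = 4749 kg/m^3
v = 2 * R^2 * (rho_p - rho_f) * g / (9 * eta)
v = 2 * (2.9e-08)^2 * 4749 * 9.81 / (9 * 0.00087)
v = 1.00077e-08 m/s = 10.0077 nm/s

10.0077


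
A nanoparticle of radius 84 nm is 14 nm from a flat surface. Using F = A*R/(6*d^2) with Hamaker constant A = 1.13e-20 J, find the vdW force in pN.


Convert to SI: R = 84 nm = 8.4e-08 m, d = 14 nm = 1.4e-08 m
F = A * R / (6 * d^2)
F = 1.13e-20 * 8.4e-08 / (6 * (1.4e-08)^2)
F = 8.07143e-13 N = 0.807 pN

0.807


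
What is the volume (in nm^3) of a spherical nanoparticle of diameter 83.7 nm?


Radius r = 83.7/2 = 41.85 nm
Volume V = (4/3) * pi * r^3
V = (4/3) * pi * (41.85)^3
V = 307025.89 nm^3

307025.89


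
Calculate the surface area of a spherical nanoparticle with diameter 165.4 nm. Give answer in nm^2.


Radius r = 165.4/2 = 82.7 nm
Surface area SA = 4 * pi * r^2
SA = 4 * pi * (82.7)^2
SA = 85945.05 nm^2

85945.05


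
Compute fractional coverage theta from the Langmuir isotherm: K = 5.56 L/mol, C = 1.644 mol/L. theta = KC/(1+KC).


Langmuir isotherm: theta = K*C / (1 + K*C)
K*C = 5.56 * 1.644 = 9.14064
theta = 9.14064 / (1 + 9.14064) = 9.14064 / 10.14064
theta = 0.9014

0.9014


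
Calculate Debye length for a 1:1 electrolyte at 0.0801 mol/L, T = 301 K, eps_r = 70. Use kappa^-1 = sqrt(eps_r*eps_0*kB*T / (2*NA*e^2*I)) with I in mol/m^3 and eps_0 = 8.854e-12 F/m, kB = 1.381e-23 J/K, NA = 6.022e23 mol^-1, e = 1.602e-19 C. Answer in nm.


Ionic strength I = 0.0801 * 1^2 * 1000 = 80.1 mol/m^3
kappa^-1 = sqrt(70 * 8.854e-12 * 1.381e-23 * 301 / (2 * 6.022e23 * (1.602e-19)^2 * 80.1))
kappa^-1 = 1.02 nm

1.02


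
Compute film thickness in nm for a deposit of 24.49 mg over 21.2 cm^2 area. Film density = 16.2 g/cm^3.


Convert: m = 24.49 mg = 2.4490e-05 kg, A = 21.2 cm^2 = 2.1200e-03 m^2, rho = 16.2 g/cm^3 = 16200 kg/m^3
t = m / (A * rho)
t = 2.4490e-05 / (2.1200e-03 * 16200)
t = 7.1308e-07 m = 713.1 nm

713.1


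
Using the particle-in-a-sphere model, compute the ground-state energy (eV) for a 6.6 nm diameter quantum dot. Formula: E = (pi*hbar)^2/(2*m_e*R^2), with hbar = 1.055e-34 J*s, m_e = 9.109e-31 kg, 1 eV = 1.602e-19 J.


Radius R = 6.6/2 = 3.3 nm = 3.3e-09 m
E = (pi * 1.055e-34)^2 / (2 * 9.109e-31 * (3.3e-09)^2)
E(J) = 5.53702e-21
E = E(J) / 1.602e-19 = 0.0346 eV

0.0346


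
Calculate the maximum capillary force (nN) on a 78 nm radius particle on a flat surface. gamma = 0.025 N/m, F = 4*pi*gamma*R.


Convert radius: R = 78 nm = 7.8e-08 m
F = 4 * pi * gamma * R
F = 4 * pi * 0.025 * 7.8e-08
F = 2.45044e-08 N = 24.5044 nN

24.5044


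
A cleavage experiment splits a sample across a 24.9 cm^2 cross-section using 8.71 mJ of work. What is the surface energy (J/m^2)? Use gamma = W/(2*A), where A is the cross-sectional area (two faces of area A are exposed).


Convert: A = 24.9 cm^2 = 0.00249 m^2, W = 8.71 mJ = 0.00871 J
Cleaving exposes two faces of area A, so total new surface = 2*A and gamma = W / (2*A)
gamma = 0.00871 / (2 * 0.00249)
gamma = 1.749 J/m^2

1.749


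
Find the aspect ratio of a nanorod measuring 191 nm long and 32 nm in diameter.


Aspect ratio AR = length / diameter
AR = 191 / 32
AR = 5.97

5.97


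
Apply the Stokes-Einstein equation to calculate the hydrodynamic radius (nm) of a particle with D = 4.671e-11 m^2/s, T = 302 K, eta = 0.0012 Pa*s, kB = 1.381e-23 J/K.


Stokes-Einstein: R = kB*T / (6*pi*eta*D)
R = 1.381e-23 * 302 / (6 * pi * 0.0012 * 4.671e-11)
R = 3.94737e-09 m = 3.95 nm

3.95


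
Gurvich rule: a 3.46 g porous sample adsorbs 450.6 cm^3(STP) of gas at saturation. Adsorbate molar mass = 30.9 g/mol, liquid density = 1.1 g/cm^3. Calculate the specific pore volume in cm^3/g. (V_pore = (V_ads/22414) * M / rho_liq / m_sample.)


Moles adsorbed n = V_ads / 22414 = 450.6 / 22414 = 2.010351e-02 mol
Liquid volume V_liq = n * M / rho_liq = 2.010351e-02 * 30.9 / 1.1 = 0.56473 cm^3
Specific pore volume V_pore = V_liq / m_sample = 0.56473 / 3.46
V_pore = 0.1632 cm^3/g

0.1632


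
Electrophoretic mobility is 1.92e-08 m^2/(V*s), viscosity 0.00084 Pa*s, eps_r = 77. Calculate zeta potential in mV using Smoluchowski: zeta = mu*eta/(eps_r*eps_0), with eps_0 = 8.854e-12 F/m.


Smoluchowski equation: zeta = mu * eta / (eps_r * eps_0)
zeta = 1.92e-08 * 0.00084 / (77 * 8.854e-12)
zeta = 0.023656 V = 23.66 mV

23.66


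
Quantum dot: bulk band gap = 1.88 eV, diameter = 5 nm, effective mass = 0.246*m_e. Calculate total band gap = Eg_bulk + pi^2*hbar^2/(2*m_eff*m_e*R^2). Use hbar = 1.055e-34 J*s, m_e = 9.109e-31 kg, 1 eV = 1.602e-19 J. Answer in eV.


Radius R = 5/2 nm = 2.5e-09 m
Confinement energy dE = pi^2 * hbar^2 / (2 * m_eff * m_e * R^2)
dE = pi^2 * (1.055e-34)^2 / (2 * 0.246 * 9.109e-31 * (2.5e-09)^2) J, divided by 1.602e-19 J/eV
dE = 0.2448 eV
Total band gap = E_g(bulk) + dE = 1.88 + 0.2448 = 2.1248 eV

2.1248


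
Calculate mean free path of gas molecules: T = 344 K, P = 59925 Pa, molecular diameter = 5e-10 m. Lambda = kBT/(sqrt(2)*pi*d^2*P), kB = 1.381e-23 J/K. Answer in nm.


Mean free path: lambda = kB*T / (sqrt(2) * pi * d^2 * P)
lambda = 1.381e-23 * 344 / (sqrt(2) * pi * (5e-10)^2 * 59925)
lambda = 7.13739e-08 m
lambda = 71.37 nm

71.37


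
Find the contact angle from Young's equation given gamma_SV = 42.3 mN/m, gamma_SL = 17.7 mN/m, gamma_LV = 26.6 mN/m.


cos(theta) = (gamma_SV - gamma_SL) / gamma_LV
cos(theta) = (42.3 - 17.7) / 26.6
cos(theta) = 0.924812
theta = arccos(0.924812) = 22.36 degrees

22.36


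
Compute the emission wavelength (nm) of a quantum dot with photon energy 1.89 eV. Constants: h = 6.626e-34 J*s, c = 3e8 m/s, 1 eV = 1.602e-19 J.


Convert energy: E = 1.89 eV = 1.89 * 1.602e-19 = 3.02778e-19 J
lambda = h*c / E = 6.626e-34 * 3e8 / 3.02778e-19
lambda = 6.56521e-07 m = 656.5 nm

656.5


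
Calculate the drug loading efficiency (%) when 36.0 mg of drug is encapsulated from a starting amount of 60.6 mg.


Drug loading efficiency = (drug loaded / drug initial) * 100
DLE = 36.0 / 60.6 * 100
DLE = 0.5941 * 100
DLE = 59.41%

59.41


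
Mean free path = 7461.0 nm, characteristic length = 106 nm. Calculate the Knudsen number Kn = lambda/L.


Knudsen number Kn = lambda / L
Kn = 7461.0 / 106
Kn = 70.3868

70.3868


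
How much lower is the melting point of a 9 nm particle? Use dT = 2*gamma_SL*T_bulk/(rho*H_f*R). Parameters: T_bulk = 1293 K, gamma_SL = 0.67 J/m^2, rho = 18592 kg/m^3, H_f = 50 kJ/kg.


Radius R = 9/2 = 4.5 nm = 4.5e-09 m
Convert H_f = 50 kJ/kg = 50000 J/kg
dT = 2 * gamma_SL * T_bulk / (rho * H_f * R)
dT = 2 * 0.67 * 1293 / (18592 * 50000 * 4.5e-09)
dT = 414.2 K

414.2


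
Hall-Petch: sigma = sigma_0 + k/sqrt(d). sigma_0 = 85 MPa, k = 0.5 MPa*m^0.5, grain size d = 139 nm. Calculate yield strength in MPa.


d = 139 nm = 1.39e-07 m
sqrt(d) = 0.000372827
Hall-Petch contribution = k / sqrt(d) = 0.5 / 0.000372827 = 1341.1 MPa
sigma = sigma_0 + k/sqrt(d) = 85 + 1341.1 = 1426.1 MPa

1426.1


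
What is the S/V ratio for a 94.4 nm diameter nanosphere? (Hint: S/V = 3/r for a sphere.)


Radius r = 94.4/2 = 47.2 nm
S/V = 3 / r = 3 / 47.2
S/V = 0.0636 nm^-1

0.0636


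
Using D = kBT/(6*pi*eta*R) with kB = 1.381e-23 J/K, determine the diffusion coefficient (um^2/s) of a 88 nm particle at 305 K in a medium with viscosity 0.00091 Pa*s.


Radius R = 88/2 = 44 nm = 4.4e-08 m
D = kB*T / (6*pi*eta*R)
D = 1.381e-23 * 305 / (6 * pi * 0.00091 * 4.4e-08)
D = 5.58082e-12 m^2/s = 5.581 um^2/s

5.581


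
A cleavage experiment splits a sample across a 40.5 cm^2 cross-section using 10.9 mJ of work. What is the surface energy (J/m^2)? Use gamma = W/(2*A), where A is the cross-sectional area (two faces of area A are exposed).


Convert: A = 40.5 cm^2 = 0.00405 m^2, W = 10.9 mJ = 0.0109 J
Cleaving exposes two faces of area A, so total new surface = 2*A and gamma = W / (2*A)
gamma = 0.0109 / (2 * 0.00405)
gamma = 1.346 J/m^2

1.346


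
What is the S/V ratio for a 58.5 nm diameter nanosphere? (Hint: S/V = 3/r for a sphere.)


Radius r = 58.5/2 = 29.25 nm
S/V = 3 / r = 3 / 29.25
S/V = 0.1026 nm^-1

0.1026


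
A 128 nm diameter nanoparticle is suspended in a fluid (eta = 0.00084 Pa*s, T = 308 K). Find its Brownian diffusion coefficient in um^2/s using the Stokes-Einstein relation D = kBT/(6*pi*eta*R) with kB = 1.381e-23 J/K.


Radius R = 128/2 = 64 nm = 6.4e-08 m
D = kB*T / (6*pi*eta*R)
D = 1.381e-23 * 308 / (6 * pi * 0.00084 * 6.4e-08)
D = 4.19744e-12 m^2/s = 4.197 um^2/s

4.197


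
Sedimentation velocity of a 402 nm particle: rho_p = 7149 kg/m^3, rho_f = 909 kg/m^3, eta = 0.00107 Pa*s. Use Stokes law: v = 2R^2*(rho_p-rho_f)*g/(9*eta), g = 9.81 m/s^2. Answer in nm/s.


Radius R = 402/2 nm = 2.01e-07 m
Density difference = 7149 - 909 = 6240 kg/m^3
v = 2 * R^2 * (rho_p - rho_f) * g / (9 * eta)
v = 2 * (2.01e-07)^2 * 6240 * 9.81 / (9 * 0.00107)
v = 5.13629e-07 m/s = 513.6289 nm/s

513.6289


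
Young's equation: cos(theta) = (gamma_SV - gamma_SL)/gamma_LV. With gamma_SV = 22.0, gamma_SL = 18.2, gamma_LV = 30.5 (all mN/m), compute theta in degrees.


cos(theta) = (gamma_SV - gamma_SL) / gamma_LV
cos(theta) = (22.0 - 18.2) / 30.5
cos(theta) = 0.12459
theta = arccos(0.12459) = 82.84 degrees

82.84


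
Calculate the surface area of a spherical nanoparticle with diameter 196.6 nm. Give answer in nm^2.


Radius r = 196.6/2 = 98.3 nm
Surface area SA = 4 * pi * r^2
SA = 4 * pi * (98.3)^2
SA = 121427.46 nm^2

121427.46


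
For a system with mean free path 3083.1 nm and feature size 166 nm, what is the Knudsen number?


Knudsen number Kn = lambda / L
Kn = 3083.1 / 166
Kn = 18.5729

18.5729


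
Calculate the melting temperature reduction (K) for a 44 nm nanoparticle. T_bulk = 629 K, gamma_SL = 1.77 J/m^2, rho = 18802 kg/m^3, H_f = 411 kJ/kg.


Radius R = 44/2 = 22 nm = 2.2e-08 m
Convert H_f = 411 kJ/kg = 411000 J/kg
dT = 2 * gamma_SL * T_bulk / (rho * H_f * R)
dT = 2 * 1.77 * 629 / (18802 * 411000 * 2.2e-08)
dT = 13.1 K

13.1


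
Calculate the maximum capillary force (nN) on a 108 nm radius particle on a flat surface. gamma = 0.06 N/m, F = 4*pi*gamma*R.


Convert radius: R = 108 nm = 1.08e-07 m
F = 4 * pi * gamma * R
F = 4 * pi * 0.06 * 1.08e-07
F = 8.14301e-08 N = 81.4301 nN

81.4301


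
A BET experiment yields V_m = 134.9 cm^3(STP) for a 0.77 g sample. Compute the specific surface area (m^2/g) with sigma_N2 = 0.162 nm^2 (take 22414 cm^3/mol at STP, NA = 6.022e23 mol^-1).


Number of moles in monolayer = V_m / 22414 = 134.9 / 22414 = 0.00601856
Number of molecules = moles * NA = 0.00601856 * 6.022e23
SA = molecules * sigma / mass
SA = (134.9 / 22414) * 6.022e23 * 0.162e-18 / 0.77
SA = 762.5 m^2/g

762.5


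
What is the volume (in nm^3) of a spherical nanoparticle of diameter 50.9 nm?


Radius r = 50.9/2 = 25.45 nm
Volume V = (4/3) * pi * r^3
V = (4/3) * pi * (25.45)^3
V = 69048.14 nm^3

69048.14


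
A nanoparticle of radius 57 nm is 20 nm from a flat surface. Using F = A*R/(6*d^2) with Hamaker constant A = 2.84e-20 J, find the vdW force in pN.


Convert to SI: R = 57 nm = 5.7e-08 m, d = 20 nm = 2e-08 m
F = A * R / (6 * d^2)
F = 2.84e-20 * 5.7e-08 / (6 * (2e-08)^2)
F = 6.745e-13 N = 0.674 pN

0.674


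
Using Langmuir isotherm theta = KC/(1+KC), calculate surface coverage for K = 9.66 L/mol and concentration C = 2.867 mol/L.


Langmuir isotherm: theta = K*C / (1 + K*C)
K*C = 9.66 * 2.867 = 27.69522
theta = 27.69522 / (1 + 27.69522) = 27.69522 / 28.69522
theta = 0.9652

0.9652


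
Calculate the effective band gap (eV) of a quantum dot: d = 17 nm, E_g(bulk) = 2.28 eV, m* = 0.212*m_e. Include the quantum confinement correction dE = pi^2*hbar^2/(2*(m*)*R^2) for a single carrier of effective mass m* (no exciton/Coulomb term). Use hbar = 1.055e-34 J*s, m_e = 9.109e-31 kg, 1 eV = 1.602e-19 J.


Radius R = 17/2 nm = 8.5e-09 m
Confinement energy dE = pi^2 * hbar^2 / (2 * m_eff * m_e * R^2)
dE = pi^2 * (1.055e-34)^2 / (2 * 0.212 * 9.109e-31 * (8.5e-09)^2) J, divided by 1.602e-19 J/eV
dE = 0.0246 eV
Total band gap = E_g(bulk) + dE = 2.28 + 0.0246 = 2.3046 eV

2.3046


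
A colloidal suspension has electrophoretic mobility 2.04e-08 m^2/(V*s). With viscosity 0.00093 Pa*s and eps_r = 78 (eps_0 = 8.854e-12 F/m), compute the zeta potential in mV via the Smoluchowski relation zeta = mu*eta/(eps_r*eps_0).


Smoluchowski equation: zeta = mu * eta / (eps_r * eps_0)
zeta = 2.04e-08 * 0.00093 / (78 * 8.854e-12)
zeta = 0.027471 V = 27.47 mV

27.47


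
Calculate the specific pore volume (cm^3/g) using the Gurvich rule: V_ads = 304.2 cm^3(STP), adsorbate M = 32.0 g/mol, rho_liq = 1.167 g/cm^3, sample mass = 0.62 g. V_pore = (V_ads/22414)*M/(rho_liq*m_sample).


Moles adsorbed n = V_ads / 22414 = 304.2 / 22414 = 1.357187e-02 mol
Liquid volume V_liq = n * M / rho_liq = 1.357187e-02 * 32.0 / 1.167 = 0.37215 cm^3
Specific pore volume V_pore = V_liq / m_sample = 0.37215 / 0.62
V_pore = 0.6002 cm^3/g

0.6002


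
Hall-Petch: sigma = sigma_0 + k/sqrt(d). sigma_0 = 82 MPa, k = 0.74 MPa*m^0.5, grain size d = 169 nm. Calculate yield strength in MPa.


d = 169 nm = 1.69e-07 m
sqrt(d) = 0.0004110961
Hall-Petch contribution = k / sqrt(d) = 0.74 / 0.0004110961 = 1800.1 MPa
sigma = sigma_0 + k/sqrt(d) = 82 + 1800.1 = 1882.1 MPa

1882.1


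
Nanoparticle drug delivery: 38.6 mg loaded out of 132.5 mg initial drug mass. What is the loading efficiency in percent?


Drug loading efficiency = (drug loaded / drug initial) * 100
DLE = 38.6 / 132.5 * 100
DLE = 0.2913 * 100
DLE = 29.13%

29.13


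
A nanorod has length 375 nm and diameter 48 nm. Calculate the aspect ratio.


Aspect ratio AR = length / diameter
AR = 375 / 48
AR = 7.81

7.81


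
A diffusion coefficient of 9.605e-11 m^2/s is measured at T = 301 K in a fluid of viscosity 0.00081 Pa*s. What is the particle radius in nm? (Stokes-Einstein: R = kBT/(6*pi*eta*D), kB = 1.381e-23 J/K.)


Stokes-Einstein: R = kB*T / (6*pi*eta*D)
R = 1.381e-23 * 301 / (6 * pi * 0.00081 * 9.605e-11)
R = 2.8345e-09 m = 2.83 nm

2.83


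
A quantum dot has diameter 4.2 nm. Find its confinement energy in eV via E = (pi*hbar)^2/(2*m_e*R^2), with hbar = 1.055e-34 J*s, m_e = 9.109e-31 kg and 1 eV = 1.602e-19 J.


Radius R = 4.2/2 = 2.1 nm = 2.1e-09 m
E = (pi * 1.055e-34)^2 / (2 * 9.109e-31 * (2.1e-09)^2)
E(J) = 1.3673e-20
E = E(J) / 1.602e-19 = 0.0853 eV

0.0853


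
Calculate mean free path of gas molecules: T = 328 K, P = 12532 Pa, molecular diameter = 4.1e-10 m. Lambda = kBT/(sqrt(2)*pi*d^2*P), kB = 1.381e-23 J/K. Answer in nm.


Mean free path: lambda = kB*T / (sqrt(2) * pi * d^2 * P)
lambda = 1.381e-23 * 328 / (sqrt(2) * pi * (4.1e-10)^2 * 12532)
lambda = 4.83966e-07 m
lambda = 483.97 nm

483.97


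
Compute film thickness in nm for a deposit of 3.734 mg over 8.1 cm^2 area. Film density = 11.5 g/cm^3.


Convert: m = 3.734 mg = 3.7340e-06 kg, A = 8.1 cm^2 = 8.1000e-04 m^2, rho = 11.5 g/cm^3 = 11500 kg/m^3
t = m / (A * rho)
t = 3.7340e-06 / (8.1000e-04 * 11500)
t = 4.0086e-07 m = 400.9 nm

400.9


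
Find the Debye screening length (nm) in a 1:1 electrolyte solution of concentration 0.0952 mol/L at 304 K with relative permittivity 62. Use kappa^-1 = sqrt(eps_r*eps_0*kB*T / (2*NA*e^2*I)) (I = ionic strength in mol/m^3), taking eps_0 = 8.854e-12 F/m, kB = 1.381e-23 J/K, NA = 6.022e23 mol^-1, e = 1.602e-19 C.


Ionic strength I = 0.0952 * 1^2 * 1000 = 95.2 mol/m^3
kappa^-1 = sqrt(62 * 8.854e-12 * 1.381e-23 * 304 / (2 * 6.022e23 * (1.602e-19)^2 * 95.2))
kappa^-1 = 0.885 nm

0.885


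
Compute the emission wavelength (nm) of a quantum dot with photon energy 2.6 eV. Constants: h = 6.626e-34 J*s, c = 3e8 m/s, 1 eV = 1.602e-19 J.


Convert energy: E = 2.6 eV = 2.6 * 1.602e-19 = 4.1652e-19 J
lambda = h*c / E = 6.626e-34 * 3e8 / 4.1652e-19
lambda = 4.7724e-07 m = 477.2 nm

477.2


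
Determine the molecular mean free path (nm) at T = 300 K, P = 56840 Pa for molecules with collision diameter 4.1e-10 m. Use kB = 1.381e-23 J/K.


Mean free path: lambda = kB*T / (sqrt(2) * pi * d^2 * P)
lambda = 1.381e-23 * 300 / (sqrt(2) * pi * (4.1e-10)^2 * 56840)
lambda = 9.75952e-08 m
lambda = 97.6 nm

97.6


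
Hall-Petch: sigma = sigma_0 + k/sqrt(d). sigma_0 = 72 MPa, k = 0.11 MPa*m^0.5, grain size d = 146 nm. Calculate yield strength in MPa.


d = 146 nm = 1.46e-07 m
sqrt(d) = 0.0003820995
Hall-Petch contribution = k / sqrt(d) = 0.11 / 0.0003820995 = 287.9 MPa
sigma = sigma_0 + k/sqrt(d) = 72 + 287.9 = 359.9 MPa

359.9


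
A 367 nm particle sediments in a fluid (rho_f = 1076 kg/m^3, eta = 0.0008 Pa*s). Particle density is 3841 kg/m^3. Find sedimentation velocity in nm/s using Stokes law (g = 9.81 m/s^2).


Radius R = 367/2 nm = 1.835e-07 m
Density difference = 3841 - 1076 = 2765 kg/m^3
v = 2 * R^2 * (rho_p - rho_f) * g / (9 * eta)
v = 2 * (1.835e-07)^2 * 2765 * 9.81 / (9 * 0.0008)
v = 2.53708e-07 m/s = 253.7078 nm/s

253.7078


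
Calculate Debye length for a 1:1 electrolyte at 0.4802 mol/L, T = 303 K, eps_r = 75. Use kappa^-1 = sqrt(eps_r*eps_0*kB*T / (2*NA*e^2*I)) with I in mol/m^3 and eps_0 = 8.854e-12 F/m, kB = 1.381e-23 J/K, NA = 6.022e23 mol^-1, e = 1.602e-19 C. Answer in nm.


Ionic strength I = 0.4802 * 1^2 * 1000 = 480.2 mol/m^3
kappa^-1 = sqrt(75 * 8.854e-12 * 1.381e-23 * 303 / (2 * 6.022e23 * (1.602e-19)^2 * 480.2))
kappa^-1 = 0.433 nm

0.433


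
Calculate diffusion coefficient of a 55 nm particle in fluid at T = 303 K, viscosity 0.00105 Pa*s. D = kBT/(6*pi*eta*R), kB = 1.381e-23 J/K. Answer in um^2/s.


Radius R = 55/2 = 27.5 nm = 2.75e-08 m
D = kB*T / (6*pi*eta*R)
D = 1.381e-23 * 303 / (6 * pi * 0.00105 * 2.75e-08)
D = 7.688e-12 m^2/s = 7.688 um^2/s

7.688


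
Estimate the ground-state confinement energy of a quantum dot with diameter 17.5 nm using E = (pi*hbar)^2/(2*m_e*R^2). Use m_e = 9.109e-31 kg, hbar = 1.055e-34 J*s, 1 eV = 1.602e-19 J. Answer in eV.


Radius R = 17.5/2 = 8.75 nm = 8.75e-09 m
E = (pi * 1.055e-34)^2 / (2 * 9.109e-31 * (8.75e-09)^2)
E(J) = 7.87568e-22
E = E(J) / 1.602e-19 = 0.0049 eV

0.0049


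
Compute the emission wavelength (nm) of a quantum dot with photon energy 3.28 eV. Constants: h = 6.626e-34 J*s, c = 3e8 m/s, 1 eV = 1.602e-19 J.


Convert energy: E = 3.28 eV = 3.28 * 1.602e-19 = 5.25456e-19 J
lambda = h*c / E = 6.626e-34 * 3e8 / 5.25456e-19
lambda = 3.783e-07 m = 378.3 nm

378.3


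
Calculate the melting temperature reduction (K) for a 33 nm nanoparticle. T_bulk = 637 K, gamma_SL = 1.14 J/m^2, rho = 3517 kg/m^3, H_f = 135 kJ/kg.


Radius R = 33/2 = 16.5 nm = 1.65e-08 m
Convert H_f = 135 kJ/kg = 135000 J/kg
dT = 2 * gamma_SL * T_bulk / (rho * H_f * R)
dT = 2 * 1.14 * 637 / (3517 * 135000 * 1.65e-08)
dT = 185.4 K

185.4


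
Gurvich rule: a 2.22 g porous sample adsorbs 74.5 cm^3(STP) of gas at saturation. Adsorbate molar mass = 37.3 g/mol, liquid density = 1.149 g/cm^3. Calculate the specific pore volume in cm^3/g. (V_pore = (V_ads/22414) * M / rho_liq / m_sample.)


Moles adsorbed n = V_ads / 22414 = 74.5 / 22414 = 3.323815e-03 mol
Liquid volume V_liq = n * M / rho_liq = 3.323815e-03 * 37.3 / 1.149 = 0.10790 cm^3
Specific pore volume V_pore = V_liq / m_sample = 0.10790 / 2.22
V_pore = 0.0486 cm^3/g

0.0486


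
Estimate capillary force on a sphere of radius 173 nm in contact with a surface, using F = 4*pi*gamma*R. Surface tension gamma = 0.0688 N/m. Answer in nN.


Convert radius: R = 173 nm = 1.73e-07 m
F = 4 * pi * gamma * R
F = 4 * pi * 0.0688 * 1.73e-07
F = 1.4957e-07 N = 149.57 nN

149.57


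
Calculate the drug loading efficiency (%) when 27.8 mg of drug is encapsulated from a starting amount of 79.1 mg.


Drug loading efficiency = (drug loaded / drug initial) * 100
DLE = 27.8 / 79.1 * 100
DLE = 0.3515 * 100
DLE = 35.15%

35.15


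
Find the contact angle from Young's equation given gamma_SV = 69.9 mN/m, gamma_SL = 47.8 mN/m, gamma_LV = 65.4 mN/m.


cos(theta) = (gamma_SV - gamma_SL) / gamma_LV
cos(theta) = (69.9 - 47.8) / 65.4
cos(theta) = 0.33792
theta = arccos(0.33792) = 70.25 degrees

70.25


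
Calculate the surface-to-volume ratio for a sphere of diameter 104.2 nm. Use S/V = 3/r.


Radius r = 104.2/2 = 52.1 nm
S/V = 3 / r = 3 / 52.1
S/V = 0.0576 nm^-1

0.0576


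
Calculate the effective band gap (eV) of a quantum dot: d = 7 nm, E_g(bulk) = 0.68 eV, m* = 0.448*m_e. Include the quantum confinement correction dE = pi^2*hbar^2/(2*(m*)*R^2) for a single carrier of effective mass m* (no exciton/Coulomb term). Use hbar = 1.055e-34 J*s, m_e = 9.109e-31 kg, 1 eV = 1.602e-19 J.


Radius R = 7/2 nm = 3.5e-09 m
Confinement energy dE = pi^2 * hbar^2 / (2 * m_eff * m_e * R^2)
dE = pi^2 * (1.055e-34)^2 / (2 * 0.448 * 9.109e-31 * (3.5e-09)^2) J, divided by 1.602e-19 J/eV
dE = 0.0686 eV
Total band gap = E_g(bulk) + dE = 0.68 + 0.0686 = 0.7486 eV

0.7486


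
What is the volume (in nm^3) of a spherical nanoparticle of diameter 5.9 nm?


Radius r = 5.9/2 = 2.95 nm
Volume V = (4/3) * pi * r^3
V = (4/3) * pi * (2.95)^3
V = 107.54 nm^3

107.54


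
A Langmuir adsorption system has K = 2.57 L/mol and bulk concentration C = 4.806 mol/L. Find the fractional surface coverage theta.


Langmuir isotherm: theta = K*C / (1 + K*C)
K*C = 2.57 * 4.806 = 12.35142
theta = 12.35142 / (1 + 12.35142) = 12.35142 / 13.35142
theta = 0.9251

0.9251


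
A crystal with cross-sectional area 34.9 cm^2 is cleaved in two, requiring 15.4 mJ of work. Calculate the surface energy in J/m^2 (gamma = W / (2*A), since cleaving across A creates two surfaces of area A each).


Convert: A = 34.9 cm^2 = 0.00349 m^2, W = 15.4 mJ = 0.0154 J
Cleaving exposes two faces of area A, so total new surface = 2*A and gamma = W / (2*A)
gamma = 0.0154 / (2 * 0.00349)
gamma = 2.206 J/m^2

2.206
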